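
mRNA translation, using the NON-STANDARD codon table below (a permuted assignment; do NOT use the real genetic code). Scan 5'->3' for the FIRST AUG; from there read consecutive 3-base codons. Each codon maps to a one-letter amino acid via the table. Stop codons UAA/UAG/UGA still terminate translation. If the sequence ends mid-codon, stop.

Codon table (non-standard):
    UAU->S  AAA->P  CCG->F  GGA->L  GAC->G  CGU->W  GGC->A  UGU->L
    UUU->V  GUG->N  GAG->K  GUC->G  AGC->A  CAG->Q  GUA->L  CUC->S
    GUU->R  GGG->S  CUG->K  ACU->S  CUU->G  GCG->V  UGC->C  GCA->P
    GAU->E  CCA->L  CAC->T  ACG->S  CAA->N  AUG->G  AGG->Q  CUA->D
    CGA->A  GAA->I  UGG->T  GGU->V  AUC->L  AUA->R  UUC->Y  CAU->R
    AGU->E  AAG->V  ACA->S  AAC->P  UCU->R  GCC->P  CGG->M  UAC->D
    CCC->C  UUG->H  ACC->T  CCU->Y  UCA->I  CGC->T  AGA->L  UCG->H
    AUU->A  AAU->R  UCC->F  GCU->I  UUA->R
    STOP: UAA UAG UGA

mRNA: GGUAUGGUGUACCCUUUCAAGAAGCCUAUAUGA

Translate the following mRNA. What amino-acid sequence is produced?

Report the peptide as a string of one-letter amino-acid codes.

start AUG at pos 3
pos 3: AUG -> G; peptide=G
pos 6: GUG -> N; peptide=GN
pos 9: UAC -> D; peptide=GND
pos 12: CCU -> Y; peptide=GNDY
pos 15: UUC -> Y; peptide=GNDYY
pos 18: AAG -> V; peptide=GNDYYV
pos 21: AAG -> V; peptide=GNDYYVV
pos 24: CCU -> Y; peptide=GNDYYVVY
pos 27: AUA -> R; peptide=GNDYYVVYR
pos 30: UGA -> STOP

Answer: GNDYYVVYR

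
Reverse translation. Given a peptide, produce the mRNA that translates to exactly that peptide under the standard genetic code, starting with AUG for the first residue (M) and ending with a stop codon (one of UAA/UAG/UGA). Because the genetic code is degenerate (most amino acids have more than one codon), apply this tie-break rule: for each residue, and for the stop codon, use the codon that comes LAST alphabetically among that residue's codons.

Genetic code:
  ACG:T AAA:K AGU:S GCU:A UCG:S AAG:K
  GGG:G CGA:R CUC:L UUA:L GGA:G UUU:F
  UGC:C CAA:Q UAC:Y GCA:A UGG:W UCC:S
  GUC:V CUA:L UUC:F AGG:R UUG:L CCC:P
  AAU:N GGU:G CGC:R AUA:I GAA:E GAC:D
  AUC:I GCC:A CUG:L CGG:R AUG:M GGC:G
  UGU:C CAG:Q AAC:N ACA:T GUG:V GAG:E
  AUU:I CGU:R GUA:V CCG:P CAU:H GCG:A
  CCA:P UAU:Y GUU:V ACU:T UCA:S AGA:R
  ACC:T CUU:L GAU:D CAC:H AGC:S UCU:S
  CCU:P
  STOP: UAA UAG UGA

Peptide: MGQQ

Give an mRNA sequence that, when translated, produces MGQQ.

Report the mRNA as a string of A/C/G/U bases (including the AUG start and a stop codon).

Answer: mRNA: AUGGGUCAGCAGUGA

Derivation:
residue 1: M -> AUG (start codon)
residue 2: G codons sorted = GGA,GGC,GGG,GGU -> pick last = GGU
residue 3: Q codons sorted = CAA,CAG -> pick last = CAG
residue 4: Q codons sorted = CAA,CAG -> pick last = CAG
terminator: stop codons sorted = UAA,UAG,UGA -> pick last = UGA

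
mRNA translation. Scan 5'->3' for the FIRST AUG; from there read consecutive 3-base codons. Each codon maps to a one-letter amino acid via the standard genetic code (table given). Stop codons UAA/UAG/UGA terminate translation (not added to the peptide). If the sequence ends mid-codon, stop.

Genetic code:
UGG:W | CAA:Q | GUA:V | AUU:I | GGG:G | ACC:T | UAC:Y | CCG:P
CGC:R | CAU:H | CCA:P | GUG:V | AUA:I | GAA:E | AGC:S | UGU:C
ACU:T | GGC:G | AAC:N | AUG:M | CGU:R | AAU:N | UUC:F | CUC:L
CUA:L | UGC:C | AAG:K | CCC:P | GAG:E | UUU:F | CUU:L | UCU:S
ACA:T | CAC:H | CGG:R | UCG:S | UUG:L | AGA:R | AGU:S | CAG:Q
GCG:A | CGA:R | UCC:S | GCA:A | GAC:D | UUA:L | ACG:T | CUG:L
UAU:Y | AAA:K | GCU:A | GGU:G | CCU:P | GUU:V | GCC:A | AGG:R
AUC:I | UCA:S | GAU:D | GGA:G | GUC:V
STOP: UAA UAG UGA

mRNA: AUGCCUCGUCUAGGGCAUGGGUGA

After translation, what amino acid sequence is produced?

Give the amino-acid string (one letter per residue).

Answer: MPRLGHG

Derivation:
start AUG at pos 0
pos 0: AUG -> M; peptide=M
pos 3: CCU -> P; peptide=MP
pos 6: CGU -> R; peptide=MPR
pos 9: CUA -> L; peptide=MPRL
pos 12: GGG -> G; peptide=MPRLG
pos 15: CAU -> H; peptide=MPRLGH
pos 18: GGG -> G; peptide=MPRLGHG
pos 21: UGA -> STOP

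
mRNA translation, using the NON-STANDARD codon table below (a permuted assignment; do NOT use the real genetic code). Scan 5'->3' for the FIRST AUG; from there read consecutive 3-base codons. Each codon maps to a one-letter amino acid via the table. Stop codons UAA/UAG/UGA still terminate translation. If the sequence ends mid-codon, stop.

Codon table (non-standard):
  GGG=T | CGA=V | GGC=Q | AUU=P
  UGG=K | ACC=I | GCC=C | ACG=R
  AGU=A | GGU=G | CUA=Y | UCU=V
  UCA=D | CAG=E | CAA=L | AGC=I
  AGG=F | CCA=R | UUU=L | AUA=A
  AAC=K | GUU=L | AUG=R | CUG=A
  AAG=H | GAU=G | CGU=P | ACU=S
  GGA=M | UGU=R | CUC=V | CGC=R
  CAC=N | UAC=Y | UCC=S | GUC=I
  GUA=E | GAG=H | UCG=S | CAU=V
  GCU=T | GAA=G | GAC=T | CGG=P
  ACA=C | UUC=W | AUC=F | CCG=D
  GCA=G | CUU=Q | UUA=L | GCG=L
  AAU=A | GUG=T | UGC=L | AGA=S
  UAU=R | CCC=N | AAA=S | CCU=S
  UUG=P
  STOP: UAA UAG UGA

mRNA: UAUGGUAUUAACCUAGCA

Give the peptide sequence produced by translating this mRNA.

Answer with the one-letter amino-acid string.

Answer: RELI

Derivation:
start AUG at pos 1
pos 1: AUG -> R; peptide=R
pos 4: GUA -> E; peptide=RE
pos 7: UUA -> L; peptide=REL
pos 10: ACC -> I; peptide=RELI
pos 13: UAG -> STOP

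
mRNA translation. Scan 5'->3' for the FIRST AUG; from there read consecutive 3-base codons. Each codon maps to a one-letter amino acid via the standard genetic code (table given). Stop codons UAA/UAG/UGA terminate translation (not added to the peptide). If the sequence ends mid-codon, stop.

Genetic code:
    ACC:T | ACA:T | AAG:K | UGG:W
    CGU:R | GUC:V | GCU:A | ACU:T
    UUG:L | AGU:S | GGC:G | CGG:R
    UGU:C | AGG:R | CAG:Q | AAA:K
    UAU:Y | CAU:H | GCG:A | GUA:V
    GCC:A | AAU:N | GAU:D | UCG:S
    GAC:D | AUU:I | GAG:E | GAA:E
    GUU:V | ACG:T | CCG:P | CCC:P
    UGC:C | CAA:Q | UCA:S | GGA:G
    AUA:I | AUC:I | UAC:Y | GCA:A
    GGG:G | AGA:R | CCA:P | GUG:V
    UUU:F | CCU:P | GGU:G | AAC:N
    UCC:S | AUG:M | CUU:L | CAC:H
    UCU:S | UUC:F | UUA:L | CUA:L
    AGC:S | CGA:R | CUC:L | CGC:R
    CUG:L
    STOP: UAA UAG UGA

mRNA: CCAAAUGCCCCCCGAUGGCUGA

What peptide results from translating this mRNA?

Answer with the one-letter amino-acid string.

start AUG at pos 4
pos 4: AUG -> M; peptide=M
pos 7: CCC -> P; peptide=MP
pos 10: CCC -> P; peptide=MPP
pos 13: GAU -> D; peptide=MPPD
pos 16: GGC -> G; peptide=MPPDG
pos 19: UGA -> STOP

Answer: MPPDG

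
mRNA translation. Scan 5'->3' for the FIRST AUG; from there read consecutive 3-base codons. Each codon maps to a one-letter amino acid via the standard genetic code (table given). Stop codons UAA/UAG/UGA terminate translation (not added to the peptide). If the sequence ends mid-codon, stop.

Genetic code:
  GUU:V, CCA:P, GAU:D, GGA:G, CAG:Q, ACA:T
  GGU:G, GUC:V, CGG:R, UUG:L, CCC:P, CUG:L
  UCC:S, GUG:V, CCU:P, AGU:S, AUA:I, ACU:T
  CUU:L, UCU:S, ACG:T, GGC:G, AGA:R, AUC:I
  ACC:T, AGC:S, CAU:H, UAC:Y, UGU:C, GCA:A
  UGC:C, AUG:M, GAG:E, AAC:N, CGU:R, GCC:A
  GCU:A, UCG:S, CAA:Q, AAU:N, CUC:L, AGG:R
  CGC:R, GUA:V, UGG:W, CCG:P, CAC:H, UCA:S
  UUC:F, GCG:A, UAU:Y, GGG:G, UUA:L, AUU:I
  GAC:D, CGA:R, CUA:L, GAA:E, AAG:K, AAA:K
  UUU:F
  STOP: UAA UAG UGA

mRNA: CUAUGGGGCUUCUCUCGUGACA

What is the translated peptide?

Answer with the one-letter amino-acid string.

start AUG at pos 2
pos 2: AUG -> M; peptide=M
pos 5: GGG -> G; peptide=MG
pos 8: CUU -> L; peptide=MGL
pos 11: CUC -> L; peptide=MGLL
pos 14: UCG -> S; peptide=MGLLS
pos 17: UGA -> STOP

Answer: MGLLS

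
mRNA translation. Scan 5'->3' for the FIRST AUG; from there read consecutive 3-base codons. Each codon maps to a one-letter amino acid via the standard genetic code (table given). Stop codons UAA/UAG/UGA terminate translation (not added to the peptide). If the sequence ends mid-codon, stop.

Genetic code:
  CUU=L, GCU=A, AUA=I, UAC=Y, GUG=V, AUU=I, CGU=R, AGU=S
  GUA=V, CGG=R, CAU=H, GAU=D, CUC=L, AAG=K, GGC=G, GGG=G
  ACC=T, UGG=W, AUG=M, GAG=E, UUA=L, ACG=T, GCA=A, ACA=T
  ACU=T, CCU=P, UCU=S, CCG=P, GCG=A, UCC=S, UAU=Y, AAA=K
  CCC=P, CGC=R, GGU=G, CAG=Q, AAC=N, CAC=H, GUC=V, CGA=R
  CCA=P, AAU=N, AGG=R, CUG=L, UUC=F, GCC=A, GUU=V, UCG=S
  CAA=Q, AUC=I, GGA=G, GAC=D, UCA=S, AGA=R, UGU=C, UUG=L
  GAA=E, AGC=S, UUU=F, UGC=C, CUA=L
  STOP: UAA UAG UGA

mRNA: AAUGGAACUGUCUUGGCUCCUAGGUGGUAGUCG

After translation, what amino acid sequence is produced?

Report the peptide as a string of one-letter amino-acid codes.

Answer: MELSWLLGGS

Derivation:
start AUG at pos 1
pos 1: AUG -> M; peptide=M
pos 4: GAA -> E; peptide=ME
pos 7: CUG -> L; peptide=MEL
pos 10: UCU -> S; peptide=MELS
pos 13: UGG -> W; peptide=MELSW
pos 16: CUC -> L; peptide=MELSWL
pos 19: CUA -> L; peptide=MELSWLL
pos 22: GGU -> G; peptide=MELSWLLG
pos 25: GGU -> G; peptide=MELSWLLGG
pos 28: AGU -> S; peptide=MELSWLLGGS
pos 31: only 2 nt remain (<3), stop (end of mRNA)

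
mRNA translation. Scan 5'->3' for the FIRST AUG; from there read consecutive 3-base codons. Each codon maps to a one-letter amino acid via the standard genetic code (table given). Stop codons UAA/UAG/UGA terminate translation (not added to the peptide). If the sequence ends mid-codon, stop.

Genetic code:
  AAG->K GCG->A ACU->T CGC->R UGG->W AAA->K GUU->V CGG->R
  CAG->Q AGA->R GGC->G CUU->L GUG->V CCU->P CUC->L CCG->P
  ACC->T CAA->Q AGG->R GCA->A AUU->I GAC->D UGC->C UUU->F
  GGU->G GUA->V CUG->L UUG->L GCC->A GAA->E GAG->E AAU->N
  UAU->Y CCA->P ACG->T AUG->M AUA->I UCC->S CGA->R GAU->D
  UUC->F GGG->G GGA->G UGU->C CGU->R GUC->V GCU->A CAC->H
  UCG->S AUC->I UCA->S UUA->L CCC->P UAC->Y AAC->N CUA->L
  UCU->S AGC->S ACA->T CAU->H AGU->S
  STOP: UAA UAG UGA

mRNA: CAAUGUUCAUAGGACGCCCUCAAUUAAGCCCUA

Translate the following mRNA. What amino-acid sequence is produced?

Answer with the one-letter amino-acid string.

Answer: MFIGRPQLSP

Derivation:
start AUG at pos 2
pos 2: AUG -> M; peptide=M
pos 5: UUC -> F; peptide=MF
pos 8: AUA -> I; peptide=MFI
pos 11: GGA -> G; peptide=MFIG
pos 14: CGC -> R; peptide=MFIGR
pos 17: CCU -> P; peptide=MFIGRP
pos 20: CAA -> Q; peptide=MFIGRPQ
pos 23: UUA -> L; peptide=MFIGRPQL
pos 26: AGC -> S; peptide=MFIGRPQLS
pos 29: CCU -> P; peptide=MFIGRPQLSP
pos 32: only 1 nt remain (<3), stop (end of mRNA)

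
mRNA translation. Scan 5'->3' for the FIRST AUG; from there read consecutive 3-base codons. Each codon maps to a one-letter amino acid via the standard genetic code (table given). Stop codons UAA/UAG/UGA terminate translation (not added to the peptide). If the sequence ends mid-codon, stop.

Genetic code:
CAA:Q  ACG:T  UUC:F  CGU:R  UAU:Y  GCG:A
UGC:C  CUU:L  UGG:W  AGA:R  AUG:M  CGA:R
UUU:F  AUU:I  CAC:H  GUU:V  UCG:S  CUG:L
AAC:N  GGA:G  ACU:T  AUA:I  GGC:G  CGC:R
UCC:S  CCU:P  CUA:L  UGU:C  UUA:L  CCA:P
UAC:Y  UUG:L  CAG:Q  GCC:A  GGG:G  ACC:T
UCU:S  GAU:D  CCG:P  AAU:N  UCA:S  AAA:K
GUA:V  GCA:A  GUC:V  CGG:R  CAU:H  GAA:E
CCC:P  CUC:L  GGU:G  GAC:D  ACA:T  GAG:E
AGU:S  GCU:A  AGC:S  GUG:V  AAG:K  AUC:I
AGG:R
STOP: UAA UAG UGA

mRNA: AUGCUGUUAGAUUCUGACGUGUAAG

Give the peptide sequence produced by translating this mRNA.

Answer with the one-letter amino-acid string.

Answer: MLLDSDV

Derivation:
start AUG at pos 0
pos 0: AUG -> M; peptide=M
pos 3: CUG -> L; peptide=ML
pos 6: UUA -> L; peptide=MLL
pos 9: GAU -> D; peptide=MLLD
pos 12: UCU -> S; peptide=MLLDS
pos 15: GAC -> D; peptide=MLLDSD
pos 18: GUG -> V; peptide=MLLDSDV
pos 21: UAA -> STOP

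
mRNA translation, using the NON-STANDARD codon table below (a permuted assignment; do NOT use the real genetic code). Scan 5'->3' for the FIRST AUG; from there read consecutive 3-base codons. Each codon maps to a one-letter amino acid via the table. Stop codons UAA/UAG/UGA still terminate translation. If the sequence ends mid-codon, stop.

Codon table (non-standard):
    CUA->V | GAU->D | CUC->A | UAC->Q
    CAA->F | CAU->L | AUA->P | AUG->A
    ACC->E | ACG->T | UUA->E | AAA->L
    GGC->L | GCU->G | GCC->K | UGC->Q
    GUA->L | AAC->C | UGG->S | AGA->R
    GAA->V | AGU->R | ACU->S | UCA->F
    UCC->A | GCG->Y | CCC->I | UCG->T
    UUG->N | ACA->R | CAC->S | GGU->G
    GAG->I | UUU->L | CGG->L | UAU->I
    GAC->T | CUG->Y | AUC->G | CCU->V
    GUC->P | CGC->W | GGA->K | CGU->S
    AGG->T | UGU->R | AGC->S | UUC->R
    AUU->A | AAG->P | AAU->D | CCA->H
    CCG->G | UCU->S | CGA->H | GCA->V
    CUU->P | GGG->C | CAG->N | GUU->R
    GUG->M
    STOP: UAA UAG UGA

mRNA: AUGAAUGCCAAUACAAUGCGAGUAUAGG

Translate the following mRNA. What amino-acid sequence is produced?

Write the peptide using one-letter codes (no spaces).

start AUG at pos 0
pos 0: AUG -> A; peptide=A
pos 3: AAU -> D; peptide=AD
pos 6: GCC -> K; peptide=ADK
pos 9: AAU -> D; peptide=ADKD
pos 12: ACA -> R; peptide=ADKDR
pos 15: AUG -> A; peptide=ADKDRA
pos 18: CGA -> H; peptide=ADKDRAH
pos 21: GUA -> L; peptide=ADKDRAHL
pos 24: UAG -> STOP

Answer: ADKDRAHL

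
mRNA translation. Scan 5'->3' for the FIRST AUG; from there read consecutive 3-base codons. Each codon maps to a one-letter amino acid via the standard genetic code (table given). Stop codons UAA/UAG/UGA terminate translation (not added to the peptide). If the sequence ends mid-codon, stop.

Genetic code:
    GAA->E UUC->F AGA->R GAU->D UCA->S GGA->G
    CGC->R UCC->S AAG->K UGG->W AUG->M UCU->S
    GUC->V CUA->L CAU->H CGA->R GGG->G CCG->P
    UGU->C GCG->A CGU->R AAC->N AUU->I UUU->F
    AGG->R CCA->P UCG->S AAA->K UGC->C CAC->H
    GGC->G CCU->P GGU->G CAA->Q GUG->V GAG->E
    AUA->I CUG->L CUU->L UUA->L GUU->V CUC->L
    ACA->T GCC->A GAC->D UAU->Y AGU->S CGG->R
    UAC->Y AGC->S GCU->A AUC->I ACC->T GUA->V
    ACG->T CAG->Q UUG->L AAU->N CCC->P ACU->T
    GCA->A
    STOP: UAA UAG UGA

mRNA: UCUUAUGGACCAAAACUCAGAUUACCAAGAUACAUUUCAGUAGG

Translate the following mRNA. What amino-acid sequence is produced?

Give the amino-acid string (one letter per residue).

start AUG at pos 4
pos 4: AUG -> M; peptide=M
pos 7: GAC -> D; peptide=MD
pos 10: CAA -> Q; peptide=MDQ
pos 13: AAC -> N; peptide=MDQN
pos 16: UCA -> S; peptide=MDQNS
pos 19: GAU -> D; peptide=MDQNSD
pos 22: UAC -> Y; peptide=MDQNSDY
pos 25: CAA -> Q; peptide=MDQNSDYQ
pos 28: GAU -> D; peptide=MDQNSDYQD
pos 31: ACA -> T; peptide=MDQNSDYQDT
pos 34: UUU -> F; peptide=MDQNSDYQDTF
pos 37: CAG -> Q; peptide=MDQNSDYQDTFQ
pos 40: UAG -> STOP

Answer: MDQNSDYQDTFQ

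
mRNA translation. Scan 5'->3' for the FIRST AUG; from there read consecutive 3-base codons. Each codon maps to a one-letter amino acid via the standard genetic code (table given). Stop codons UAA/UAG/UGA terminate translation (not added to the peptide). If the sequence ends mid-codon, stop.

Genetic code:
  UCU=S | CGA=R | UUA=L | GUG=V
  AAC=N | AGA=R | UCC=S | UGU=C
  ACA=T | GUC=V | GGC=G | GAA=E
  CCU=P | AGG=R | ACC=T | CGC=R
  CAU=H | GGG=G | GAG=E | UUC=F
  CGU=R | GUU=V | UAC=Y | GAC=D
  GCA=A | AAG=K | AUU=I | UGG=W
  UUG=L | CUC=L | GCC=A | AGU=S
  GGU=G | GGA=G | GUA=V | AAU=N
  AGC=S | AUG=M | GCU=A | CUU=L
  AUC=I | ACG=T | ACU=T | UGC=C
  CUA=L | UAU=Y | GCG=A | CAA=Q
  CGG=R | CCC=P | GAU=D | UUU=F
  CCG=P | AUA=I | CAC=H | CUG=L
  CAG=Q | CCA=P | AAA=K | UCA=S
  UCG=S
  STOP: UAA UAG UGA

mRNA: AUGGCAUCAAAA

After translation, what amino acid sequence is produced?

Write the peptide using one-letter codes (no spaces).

start AUG at pos 0
pos 0: AUG -> M; peptide=M
pos 3: GCA -> A; peptide=MA
pos 6: UCA -> S; peptide=MAS
pos 9: AAA -> K; peptide=MASK
pos 12: only 0 nt remain (<3), stop (end of mRNA)

Answer: MASK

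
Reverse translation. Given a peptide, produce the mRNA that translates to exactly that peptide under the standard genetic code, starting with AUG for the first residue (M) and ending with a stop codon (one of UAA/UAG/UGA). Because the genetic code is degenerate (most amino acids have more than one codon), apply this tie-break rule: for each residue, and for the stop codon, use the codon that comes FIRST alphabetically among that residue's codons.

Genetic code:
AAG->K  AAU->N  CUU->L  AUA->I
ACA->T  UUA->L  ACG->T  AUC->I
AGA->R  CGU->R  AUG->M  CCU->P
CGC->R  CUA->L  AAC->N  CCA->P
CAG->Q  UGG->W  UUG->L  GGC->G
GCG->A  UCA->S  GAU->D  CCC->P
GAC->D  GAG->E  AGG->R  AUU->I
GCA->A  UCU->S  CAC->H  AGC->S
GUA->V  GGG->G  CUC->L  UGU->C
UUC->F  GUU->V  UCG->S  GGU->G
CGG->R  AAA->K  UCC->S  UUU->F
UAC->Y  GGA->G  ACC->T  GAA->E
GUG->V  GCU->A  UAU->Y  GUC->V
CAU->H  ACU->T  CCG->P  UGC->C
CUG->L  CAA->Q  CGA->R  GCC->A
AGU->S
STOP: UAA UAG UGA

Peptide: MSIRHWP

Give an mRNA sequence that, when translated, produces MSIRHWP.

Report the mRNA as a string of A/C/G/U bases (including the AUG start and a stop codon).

Answer: mRNA: AUGAGCAUAAGACACUGGCCAUAA

Derivation:
residue 1: M -> AUG (start codon)
residue 2: S codons sorted = AGC,AGU,UCA,UCC,UCG,UCU -> pick first = AGC
residue 3: I codons sorted = AUA,AUC,AUU -> pick first = AUA
residue 4: R codons sorted = AGA,AGG,CGA,CGC,CGG,CGU -> pick first = AGA
residue 5: H codons sorted = CAC,CAU -> pick first = CAC
residue 6: W -> UGG (only codon)
residue 7: P codons sorted = CCA,CCC,CCG,CCU -> pick first = CCA
terminator: stop codons sorted = UAA,UAG,UGA -> pick first = UAA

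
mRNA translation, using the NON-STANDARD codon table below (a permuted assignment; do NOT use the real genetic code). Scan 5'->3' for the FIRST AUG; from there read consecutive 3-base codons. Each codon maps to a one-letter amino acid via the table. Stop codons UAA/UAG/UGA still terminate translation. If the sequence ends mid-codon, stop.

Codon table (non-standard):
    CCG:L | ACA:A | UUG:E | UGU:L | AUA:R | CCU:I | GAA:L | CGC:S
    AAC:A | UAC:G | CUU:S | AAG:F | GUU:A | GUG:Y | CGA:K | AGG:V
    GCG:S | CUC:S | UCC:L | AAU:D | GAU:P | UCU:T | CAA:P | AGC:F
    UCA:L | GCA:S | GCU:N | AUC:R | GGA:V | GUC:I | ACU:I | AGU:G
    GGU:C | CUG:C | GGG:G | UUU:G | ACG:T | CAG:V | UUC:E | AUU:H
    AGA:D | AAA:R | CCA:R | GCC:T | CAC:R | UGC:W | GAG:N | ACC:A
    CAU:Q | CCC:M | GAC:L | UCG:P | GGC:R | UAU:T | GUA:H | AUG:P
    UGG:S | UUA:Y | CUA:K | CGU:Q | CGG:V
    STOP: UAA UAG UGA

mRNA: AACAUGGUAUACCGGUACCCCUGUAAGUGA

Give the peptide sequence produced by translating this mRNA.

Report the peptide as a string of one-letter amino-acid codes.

start AUG at pos 3
pos 3: AUG -> P; peptide=P
pos 6: GUA -> H; peptide=PH
pos 9: UAC -> G; peptide=PHG
pos 12: CGG -> V; peptide=PHGV
pos 15: UAC -> G; peptide=PHGVG
pos 18: CCC -> M; peptide=PHGVGM
pos 21: UGU -> L; peptide=PHGVGML
pos 24: AAG -> F; peptide=PHGVGMLF
pos 27: UGA -> STOP

Answer: PHGVGMLF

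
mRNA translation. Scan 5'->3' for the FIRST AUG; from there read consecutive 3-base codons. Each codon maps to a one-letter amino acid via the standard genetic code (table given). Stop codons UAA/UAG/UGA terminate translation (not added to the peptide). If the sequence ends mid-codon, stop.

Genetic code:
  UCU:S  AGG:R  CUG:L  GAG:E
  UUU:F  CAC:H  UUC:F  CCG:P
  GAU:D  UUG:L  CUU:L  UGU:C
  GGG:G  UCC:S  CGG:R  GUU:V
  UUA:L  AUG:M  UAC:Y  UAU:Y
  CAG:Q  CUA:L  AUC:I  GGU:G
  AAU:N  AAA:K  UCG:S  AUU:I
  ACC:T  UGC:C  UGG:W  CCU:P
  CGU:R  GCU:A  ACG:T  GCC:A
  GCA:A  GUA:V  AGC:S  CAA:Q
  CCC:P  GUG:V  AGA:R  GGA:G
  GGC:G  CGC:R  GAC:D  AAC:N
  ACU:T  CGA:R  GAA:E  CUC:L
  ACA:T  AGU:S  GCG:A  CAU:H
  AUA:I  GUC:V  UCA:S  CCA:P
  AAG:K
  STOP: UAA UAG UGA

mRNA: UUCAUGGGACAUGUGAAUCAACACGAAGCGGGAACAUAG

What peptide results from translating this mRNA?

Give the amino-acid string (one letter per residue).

Answer: MGHVNQHEAGT

Derivation:
start AUG at pos 3
pos 3: AUG -> M; peptide=M
pos 6: GGA -> G; peptide=MG
pos 9: CAU -> H; peptide=MGH
pos 12: GUG -> V; peptide=MGHV
pos 15: AAU -> N; peptide=MGHVN
pos 18: CAA -> Q; peptide=MGHVNQ
pos 21: CAC -> H; peptide=MGHVNQH
pos 24: GAA -> E; peptide=MGHVNQHE
pos 27: GCG -> A; peptide=MGHVNQHEA
pos 30: GGA -> G; peptide=MGHVNQHEAG
pos 33: ACA -> T; peptide=MGHVNQHEAGT
pos 36: UAG -> STOP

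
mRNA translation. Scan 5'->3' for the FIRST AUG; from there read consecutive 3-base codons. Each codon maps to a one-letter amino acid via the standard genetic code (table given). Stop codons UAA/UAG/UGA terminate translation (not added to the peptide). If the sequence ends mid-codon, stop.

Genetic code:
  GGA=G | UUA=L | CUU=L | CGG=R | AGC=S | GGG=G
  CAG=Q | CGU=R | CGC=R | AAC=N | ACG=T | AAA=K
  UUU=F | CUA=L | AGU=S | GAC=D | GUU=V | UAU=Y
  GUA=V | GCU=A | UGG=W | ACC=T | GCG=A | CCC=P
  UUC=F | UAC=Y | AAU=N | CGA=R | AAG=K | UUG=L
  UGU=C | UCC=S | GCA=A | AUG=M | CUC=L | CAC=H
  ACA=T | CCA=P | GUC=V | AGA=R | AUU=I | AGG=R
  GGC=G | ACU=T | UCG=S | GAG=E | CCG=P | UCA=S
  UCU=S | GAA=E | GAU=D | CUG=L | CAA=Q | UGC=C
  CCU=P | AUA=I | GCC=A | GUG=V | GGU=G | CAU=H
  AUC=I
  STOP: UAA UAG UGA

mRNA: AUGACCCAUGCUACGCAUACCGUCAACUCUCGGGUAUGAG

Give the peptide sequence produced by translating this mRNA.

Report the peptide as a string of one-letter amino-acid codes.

Answer: MTHATHTVNSRV

Derivation:
start AUG at pos 0
pos 0: AUG -> M; peptide=M
pos 3: ACC -> T; peptide=MT
pos 6: CAU -> H; peptide=MTH
pos 9: GCU -> A; peptide=MTHA
pos 12: ACG -> T; peptide=MTHAT
pos 15: CAU -> H; peptide=MTHATH
pos 18: ACC -> T; peptide=MTHATHT
pos 21: GUC -> V; peptide=MTHATHTV
pos 24: AAC -> N; peptide=MTHATHTVN
pos 27: UCU -> S; peptide=MTHATHTVNS
pos 30: CGG -> R; peptide=MTHATHTVNSR
pos 33: GUA -> V; peptide=MTHATHTVNSRV
pos 36: UGA -> STOP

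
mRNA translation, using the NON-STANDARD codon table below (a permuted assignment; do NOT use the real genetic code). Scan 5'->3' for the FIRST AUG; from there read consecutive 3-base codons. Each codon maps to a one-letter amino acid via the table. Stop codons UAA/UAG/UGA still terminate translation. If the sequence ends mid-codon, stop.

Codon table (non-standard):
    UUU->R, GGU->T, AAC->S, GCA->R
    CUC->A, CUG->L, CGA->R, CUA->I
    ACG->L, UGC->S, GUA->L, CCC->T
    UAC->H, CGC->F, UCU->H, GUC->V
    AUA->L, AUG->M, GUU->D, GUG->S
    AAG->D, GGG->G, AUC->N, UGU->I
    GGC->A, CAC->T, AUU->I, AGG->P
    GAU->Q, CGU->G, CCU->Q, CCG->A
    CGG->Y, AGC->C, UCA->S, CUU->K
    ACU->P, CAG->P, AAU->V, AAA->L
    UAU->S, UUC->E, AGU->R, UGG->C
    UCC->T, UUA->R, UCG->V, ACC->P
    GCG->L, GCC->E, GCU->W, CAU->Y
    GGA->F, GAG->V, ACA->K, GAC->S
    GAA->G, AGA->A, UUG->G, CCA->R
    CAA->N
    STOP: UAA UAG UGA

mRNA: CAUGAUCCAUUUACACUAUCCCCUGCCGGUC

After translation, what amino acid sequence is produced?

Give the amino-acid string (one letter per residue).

Answer: MNYRTSTLAV

Derivation:
start AUG at pos 1
pos 1: AUG -> M; peptide=M
pos 4: AUC -> N; peptide=MN
pos 7: CAU -> Y; peptide=MNY
pos 10: UUA -> R; peptide=MNYR
pos 13: CAC -> T; peptide=MNYRT
pos 16: UAU -> S; peptide=MNYRTS
pos 19: CCC -> T; peptide=MNYRTST
pos 22: CUG -> L; peptide=MNYRTSTL
pos 25: CCG -> A; peptide=MNYRTSTLA
pos 28: GUC -> V; peptide=MNYRTSTLAV
pos 31: only 0 nt remain (<3), stop (end of mRNA)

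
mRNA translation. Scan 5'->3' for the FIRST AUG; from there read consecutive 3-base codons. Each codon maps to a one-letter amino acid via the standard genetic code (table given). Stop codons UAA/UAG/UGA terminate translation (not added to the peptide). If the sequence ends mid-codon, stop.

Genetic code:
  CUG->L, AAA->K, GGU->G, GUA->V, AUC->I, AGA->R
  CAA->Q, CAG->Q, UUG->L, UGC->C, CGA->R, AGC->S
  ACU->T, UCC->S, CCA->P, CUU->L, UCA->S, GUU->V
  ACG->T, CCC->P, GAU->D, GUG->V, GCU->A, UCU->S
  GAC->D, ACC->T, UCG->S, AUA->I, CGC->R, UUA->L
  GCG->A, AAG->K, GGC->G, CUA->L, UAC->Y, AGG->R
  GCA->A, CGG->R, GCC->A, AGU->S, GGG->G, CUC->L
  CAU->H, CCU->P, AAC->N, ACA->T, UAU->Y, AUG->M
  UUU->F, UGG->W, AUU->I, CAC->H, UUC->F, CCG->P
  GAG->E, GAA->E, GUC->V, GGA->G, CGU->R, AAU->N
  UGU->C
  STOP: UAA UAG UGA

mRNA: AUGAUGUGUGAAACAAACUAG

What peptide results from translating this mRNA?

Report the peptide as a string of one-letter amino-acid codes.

Answer: MMCETN

Derivation:
start AUG at pos 0
pos 0: AUG -> M; peptide=M
pos 3: AUG -> M; peptide=MM
pos 6: UGU -> C; peptide=MMC
pos 9: GAA -> E; peptide=MMCE
pos 12: ACA -> T; peptide=MMCET
pos 15: AAC -> N; peptide=MMCETN
pos 18: UAG -> STOP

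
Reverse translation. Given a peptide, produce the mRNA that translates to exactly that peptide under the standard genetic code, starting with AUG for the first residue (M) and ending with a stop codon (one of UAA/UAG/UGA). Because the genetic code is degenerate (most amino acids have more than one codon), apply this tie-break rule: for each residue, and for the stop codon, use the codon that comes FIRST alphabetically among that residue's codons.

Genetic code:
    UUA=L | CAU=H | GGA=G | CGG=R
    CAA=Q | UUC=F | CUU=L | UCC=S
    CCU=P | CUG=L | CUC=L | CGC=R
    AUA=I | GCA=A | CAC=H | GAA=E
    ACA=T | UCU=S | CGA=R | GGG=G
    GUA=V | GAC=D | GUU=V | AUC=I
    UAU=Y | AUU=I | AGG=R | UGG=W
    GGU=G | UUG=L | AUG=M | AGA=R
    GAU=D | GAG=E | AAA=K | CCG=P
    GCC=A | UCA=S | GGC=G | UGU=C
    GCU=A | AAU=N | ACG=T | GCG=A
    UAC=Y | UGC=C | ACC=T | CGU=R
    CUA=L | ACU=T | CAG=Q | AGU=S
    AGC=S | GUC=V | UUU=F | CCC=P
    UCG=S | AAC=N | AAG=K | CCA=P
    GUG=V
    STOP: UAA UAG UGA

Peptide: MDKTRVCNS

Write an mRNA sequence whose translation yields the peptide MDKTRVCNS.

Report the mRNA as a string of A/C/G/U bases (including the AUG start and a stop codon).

residue 1: M -> AUG (start codon)
residue 2: D codons sorted = GAC,GAU -> pick first = GAC
residue 3: K codons sorted = AAA,AAG -> pick first = AAA
residue 4: T codons sorted = ACA,ACC,ACG,ACU -> pick first = ACA
residue 5: R codons sorted = AGA,AGG,CGA,CGC,CGG,CGU -> pick first = AGA
residue 6: V codons sorted = GUA,GUC,GUG,GUU -> pick first = GUA
residue 7: C codons sorted = UGC,UGU -> pick first = UGC
residue 8: N codons sorted = AAC,AAU -> pick first = AAC
residue 9: S codons sorted = AGC,AGU,UCA,UCC,UCG,UCU -> pick first = AGC
terminator: stop codons sorted = UAA,UAG,UGA -> pick first = UAA

Answer: mRNA: AUGGACAAAACAAGAGUAUGCAACAGCUAA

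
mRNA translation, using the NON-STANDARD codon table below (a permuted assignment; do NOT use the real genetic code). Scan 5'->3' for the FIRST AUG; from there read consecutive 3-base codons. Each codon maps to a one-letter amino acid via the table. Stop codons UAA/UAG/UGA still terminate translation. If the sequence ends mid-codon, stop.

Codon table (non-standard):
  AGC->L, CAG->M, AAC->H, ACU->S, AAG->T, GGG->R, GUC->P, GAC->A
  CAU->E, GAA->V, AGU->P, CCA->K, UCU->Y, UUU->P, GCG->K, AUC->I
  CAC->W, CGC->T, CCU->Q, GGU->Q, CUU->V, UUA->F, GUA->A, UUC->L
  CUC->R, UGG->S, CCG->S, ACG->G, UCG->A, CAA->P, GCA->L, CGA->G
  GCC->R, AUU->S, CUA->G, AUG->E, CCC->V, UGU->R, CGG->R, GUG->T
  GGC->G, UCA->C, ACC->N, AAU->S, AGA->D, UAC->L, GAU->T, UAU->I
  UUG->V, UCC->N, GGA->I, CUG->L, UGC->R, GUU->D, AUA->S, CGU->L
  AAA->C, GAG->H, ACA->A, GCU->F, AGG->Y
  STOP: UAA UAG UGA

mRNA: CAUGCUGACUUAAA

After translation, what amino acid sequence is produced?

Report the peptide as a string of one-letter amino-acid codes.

Answer: ELS

Derivation:
start AUG at pos 1
pos 1: AUG -> E; peptide=E
pos 4: CUG -> L; peptide=EL
pos 7: ACU -> S; peptide=ELS
pos 10: UAA -> STOP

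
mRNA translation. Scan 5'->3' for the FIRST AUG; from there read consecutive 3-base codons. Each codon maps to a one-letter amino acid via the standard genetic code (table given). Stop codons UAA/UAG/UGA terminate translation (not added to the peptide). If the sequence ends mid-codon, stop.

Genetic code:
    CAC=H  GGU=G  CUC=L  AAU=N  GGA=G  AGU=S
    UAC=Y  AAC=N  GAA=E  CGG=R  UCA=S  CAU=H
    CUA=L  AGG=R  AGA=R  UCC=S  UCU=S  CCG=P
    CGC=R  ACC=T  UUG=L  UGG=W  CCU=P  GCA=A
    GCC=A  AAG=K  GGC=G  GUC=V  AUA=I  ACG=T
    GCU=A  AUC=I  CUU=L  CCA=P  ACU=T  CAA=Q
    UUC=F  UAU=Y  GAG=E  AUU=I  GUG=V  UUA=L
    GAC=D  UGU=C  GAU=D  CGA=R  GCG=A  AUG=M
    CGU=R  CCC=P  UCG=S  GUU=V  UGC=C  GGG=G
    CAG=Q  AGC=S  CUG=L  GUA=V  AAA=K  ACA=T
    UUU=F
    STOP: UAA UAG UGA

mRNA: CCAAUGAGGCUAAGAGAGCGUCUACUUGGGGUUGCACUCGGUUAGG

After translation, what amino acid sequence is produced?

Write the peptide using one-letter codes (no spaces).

start AUG at pos 3
pos 3: AUG -> M; peptide=M
pos 6: AGG -> R; peptide=MR
pos 9: CUA -> L; peptide=MRL
pos 12: AGA -> R; peptide=MRLR
pos 15: GAG -> E; peptide=MRLRE
pos 18: CGU -> R; peptide=MRLRER
pos 21: CUA -> L; peptide=MRLRERL
pos 24: CUU -> L; peptide=MRLRERLL
pos 27: GGG -> G; peptide=MRLRERLLG
pos 30: GUU -> V; peptide=MRLRERLLGV
pos 33: GCA -> A; peptide=MRLRERLLGVA
pos 36: CUC -> L; peptide=MRLRERLLGVAL
pos 39: GGU -> G; peptide=MRLRERLLGVALG
pos 42: UAG -> STOP

Answer: MRLRERLLGVALG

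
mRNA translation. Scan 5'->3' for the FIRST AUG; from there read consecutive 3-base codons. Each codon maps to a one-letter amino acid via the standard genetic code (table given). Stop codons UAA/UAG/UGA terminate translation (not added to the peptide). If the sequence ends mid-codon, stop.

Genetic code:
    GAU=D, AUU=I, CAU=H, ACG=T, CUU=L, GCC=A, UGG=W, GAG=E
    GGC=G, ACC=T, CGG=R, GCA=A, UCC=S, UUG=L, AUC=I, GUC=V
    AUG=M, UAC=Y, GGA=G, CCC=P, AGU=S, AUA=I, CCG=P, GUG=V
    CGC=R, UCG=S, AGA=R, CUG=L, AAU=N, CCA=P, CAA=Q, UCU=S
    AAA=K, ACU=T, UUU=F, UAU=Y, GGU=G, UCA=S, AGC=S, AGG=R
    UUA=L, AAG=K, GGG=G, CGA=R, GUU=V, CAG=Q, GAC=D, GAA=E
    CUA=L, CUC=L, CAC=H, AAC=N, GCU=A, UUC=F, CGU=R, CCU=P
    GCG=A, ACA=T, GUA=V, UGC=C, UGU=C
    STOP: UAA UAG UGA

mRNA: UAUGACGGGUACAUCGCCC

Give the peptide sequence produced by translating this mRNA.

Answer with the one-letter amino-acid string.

Answer: MTGTSP

Derivation:
start AUG at pos 1
pos 1: AUG -> M; peptide=M
pos 4: ACG -> T; peptide=MT
pos 7: GGU -> G; peptide=MTG
pos 10: ACA -> T; peptide=MTGT
pos 13: UCG -> S; peptide=MTGTS
pos 16: CCC -> P; peptide=MTGTSP
pos 19: only 0 nt remain (<3), stop (end of mRNA)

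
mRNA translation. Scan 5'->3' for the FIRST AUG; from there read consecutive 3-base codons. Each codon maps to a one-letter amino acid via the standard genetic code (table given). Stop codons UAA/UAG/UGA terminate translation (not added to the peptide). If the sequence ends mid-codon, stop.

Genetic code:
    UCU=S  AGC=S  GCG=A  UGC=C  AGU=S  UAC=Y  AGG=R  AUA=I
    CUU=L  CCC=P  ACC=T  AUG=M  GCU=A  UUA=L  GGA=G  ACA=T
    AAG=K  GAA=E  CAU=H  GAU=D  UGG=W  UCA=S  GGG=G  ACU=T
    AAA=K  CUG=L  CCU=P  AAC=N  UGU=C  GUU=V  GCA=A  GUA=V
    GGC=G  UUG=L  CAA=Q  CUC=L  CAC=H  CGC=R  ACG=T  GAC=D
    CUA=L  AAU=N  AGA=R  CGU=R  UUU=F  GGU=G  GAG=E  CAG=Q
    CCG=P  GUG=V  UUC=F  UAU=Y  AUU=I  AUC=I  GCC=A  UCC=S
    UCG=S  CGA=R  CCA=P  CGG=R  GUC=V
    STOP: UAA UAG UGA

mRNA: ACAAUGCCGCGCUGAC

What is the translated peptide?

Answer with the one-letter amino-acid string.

start AUG at pos 3
pos 3: AUG -> M; peptide=M
pos 6: CCG -> P; peptide=MP
pos 9: CGC -> R; peptide=MPR
pos 12: UGA -> STOP

Answer: MPR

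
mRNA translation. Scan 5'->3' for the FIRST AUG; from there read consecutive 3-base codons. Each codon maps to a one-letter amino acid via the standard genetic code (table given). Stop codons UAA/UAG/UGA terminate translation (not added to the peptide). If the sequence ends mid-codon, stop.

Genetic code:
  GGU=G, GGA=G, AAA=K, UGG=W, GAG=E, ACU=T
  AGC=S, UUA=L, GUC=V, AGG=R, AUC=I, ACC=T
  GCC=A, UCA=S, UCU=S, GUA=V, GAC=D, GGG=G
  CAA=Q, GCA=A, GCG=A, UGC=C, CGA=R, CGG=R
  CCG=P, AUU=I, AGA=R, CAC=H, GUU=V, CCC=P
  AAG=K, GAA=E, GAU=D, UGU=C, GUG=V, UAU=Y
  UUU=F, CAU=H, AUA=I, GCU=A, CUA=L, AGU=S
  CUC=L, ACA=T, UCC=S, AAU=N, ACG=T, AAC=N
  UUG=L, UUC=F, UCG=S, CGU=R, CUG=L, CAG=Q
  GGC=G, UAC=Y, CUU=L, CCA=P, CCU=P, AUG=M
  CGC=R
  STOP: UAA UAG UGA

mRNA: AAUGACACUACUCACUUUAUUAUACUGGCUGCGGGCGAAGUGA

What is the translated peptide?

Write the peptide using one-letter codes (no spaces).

start AUG at pos 1
pos 1: AUG -> M; peptide=M
pos 4: ACA -> T; peptide=MT
pos 7: CUA -> L; peptide=MTL
pos 10: CUC -> L; peptide=MTLL
pos 13: ACU -> T; peptide=MTLLT
pos 16: UUA -> L; peptide=MTLLTL
pos 19: UUA -> L; peptide=MTLLTLL
pos 22: UAC -> Y; peptide=MTLLTLLY
pos 25: UGG -> W; peptide=MTLLTLLYW
pos 28: CUG -> L; peptide=MTLLTLLYWL
pos 31: CGG -> R; peptide=MTLLTLLYWLR
pos 34: GCG -> A; peptide=MTLLTLLYWLRA
pos 37: AAG -> K; peptide=MTLLTLLYWLRAK
pos 40: UGA -> STOP

Answer: MTLLTLLYWLRAK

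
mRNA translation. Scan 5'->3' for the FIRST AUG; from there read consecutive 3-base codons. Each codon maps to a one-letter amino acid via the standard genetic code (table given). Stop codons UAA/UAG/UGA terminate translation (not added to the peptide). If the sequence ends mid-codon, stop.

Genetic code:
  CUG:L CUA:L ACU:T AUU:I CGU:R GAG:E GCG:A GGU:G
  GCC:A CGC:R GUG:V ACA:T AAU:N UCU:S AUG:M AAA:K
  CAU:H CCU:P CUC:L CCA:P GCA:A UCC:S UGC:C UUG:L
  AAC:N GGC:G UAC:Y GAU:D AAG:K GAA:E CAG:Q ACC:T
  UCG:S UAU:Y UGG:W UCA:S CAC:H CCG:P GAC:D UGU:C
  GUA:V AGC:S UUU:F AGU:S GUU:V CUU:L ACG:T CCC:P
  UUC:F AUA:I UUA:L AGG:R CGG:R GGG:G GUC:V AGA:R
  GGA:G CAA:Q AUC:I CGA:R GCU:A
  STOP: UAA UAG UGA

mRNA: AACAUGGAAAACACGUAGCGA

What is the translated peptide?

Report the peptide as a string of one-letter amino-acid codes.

Answer: MENT

Derivation:
start AUG at pos 3
pos 3: AUG -> M; peptide=M
pos 6: GAA -> E; peptide=ME
pos 9: AAC -> N; peptide=MEN
pos 12: ACG -> T; peptide=MENT
pos 15: UAG -> STOP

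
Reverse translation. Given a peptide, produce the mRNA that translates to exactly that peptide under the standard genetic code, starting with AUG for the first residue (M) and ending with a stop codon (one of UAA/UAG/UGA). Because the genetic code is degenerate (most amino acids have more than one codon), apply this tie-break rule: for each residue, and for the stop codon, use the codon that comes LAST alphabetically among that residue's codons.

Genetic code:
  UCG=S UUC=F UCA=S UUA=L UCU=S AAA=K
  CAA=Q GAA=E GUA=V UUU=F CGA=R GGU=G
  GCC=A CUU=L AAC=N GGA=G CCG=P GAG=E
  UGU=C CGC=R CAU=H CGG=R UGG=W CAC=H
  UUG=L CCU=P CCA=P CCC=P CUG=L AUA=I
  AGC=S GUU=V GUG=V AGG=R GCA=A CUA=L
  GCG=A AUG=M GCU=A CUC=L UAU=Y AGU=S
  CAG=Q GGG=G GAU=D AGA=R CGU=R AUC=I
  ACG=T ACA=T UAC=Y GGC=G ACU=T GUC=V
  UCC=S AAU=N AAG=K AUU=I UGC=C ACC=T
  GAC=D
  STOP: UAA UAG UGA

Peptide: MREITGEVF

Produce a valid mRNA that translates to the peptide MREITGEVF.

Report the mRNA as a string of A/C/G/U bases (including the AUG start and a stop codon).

Answer: mRNA: AUGCGUGAGAUUACUGGUGAGGUUUUUUGA

Derivation:
residue 1: M -> AUG (start codon)
residue 2: R codons sorted = AGA,AGG,CGA,CGC,CGG,CGU -> pick last = CGU
residue 3: E codons sorted = GAA,GAG -> pick last = GAG
residue 4: I codons sorted = AUA,AUC,AUU -> pick last = AUU
residue 5: T codons sorted = ACA,ACC,ACG,ACU -> pick last = ACU
residue 6: G codons sorted = GGA,GGC,GGG,GGU -> pick last = GGU
residue 7: E codons sorted = GAA,GAG -> pick last = GAG
residue 8: V codons sorted = GUA,GUC,GUG,GUU -> pick last = GUU
residue 9: F codons sorted = UUC,UUU -> pick last = UUU
terminator: stop codons sorted = UAA,UAG,UGA -> pick last = UGA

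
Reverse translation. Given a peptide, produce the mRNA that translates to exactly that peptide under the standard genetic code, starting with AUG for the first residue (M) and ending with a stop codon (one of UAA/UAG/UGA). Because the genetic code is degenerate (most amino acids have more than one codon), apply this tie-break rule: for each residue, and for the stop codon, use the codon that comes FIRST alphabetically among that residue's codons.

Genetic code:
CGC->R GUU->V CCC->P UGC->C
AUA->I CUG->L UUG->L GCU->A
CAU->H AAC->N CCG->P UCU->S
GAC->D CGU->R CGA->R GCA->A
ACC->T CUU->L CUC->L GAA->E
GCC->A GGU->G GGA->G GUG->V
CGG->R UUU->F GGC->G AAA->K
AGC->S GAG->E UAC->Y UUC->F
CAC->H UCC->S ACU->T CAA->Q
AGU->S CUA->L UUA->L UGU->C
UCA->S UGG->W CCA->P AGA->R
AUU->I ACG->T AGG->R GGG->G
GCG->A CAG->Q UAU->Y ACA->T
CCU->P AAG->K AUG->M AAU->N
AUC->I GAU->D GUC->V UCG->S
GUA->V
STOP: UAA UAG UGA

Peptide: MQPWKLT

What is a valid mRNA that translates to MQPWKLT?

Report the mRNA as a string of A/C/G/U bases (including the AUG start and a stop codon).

residue 1: M -> AUG (start codon)
residue 2: Q codons sorted = CAA,CAG -> pick first = CAA
residue 3: P codons sorted = CCA,CCC,CCG,CCU -> pick first = CCA
residue 4: W -> UGG (only codon)
residue 5: K codons sorted = AAA,AAG -> pick first = AAA
residue 6: L codons sorted = CUA,CUC,CUG,CUU,UUA,UUG -> pick first = CUA
residue 7: T codons sorted = ACA,ACC,ACG,ACU -> pick first = ACA
terminator: stop codons sorted = UAA,UAG,UGA -> pick first = UAA

Answer: mRNA: AUGCAACCAUGGAAACUAACAUAA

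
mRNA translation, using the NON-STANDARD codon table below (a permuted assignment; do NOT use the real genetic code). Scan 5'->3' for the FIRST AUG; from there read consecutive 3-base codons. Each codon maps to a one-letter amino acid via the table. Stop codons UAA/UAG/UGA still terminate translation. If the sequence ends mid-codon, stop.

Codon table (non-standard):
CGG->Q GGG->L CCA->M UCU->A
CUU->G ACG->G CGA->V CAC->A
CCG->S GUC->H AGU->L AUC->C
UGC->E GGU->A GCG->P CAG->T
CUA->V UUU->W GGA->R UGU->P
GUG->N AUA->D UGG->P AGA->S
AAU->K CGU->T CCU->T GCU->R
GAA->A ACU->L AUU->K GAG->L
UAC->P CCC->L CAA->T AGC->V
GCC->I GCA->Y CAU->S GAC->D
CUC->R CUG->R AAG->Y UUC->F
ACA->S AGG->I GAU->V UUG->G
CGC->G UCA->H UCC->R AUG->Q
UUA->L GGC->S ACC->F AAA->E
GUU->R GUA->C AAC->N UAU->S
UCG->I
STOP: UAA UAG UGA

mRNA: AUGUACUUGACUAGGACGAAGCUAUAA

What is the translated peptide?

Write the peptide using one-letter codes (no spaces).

Answer: QPGLIGYV

Derivation:
start AUG at pos 0
pos 0: AUG -> Q; peptide=Q
pos 3: UAC -> P; peptide=QP
pos 6: UUG -> G; peptide=QPG
pos 9: ACU -> L; peptide=QPGL
pos 12: AGG -> I; peptide=QPGLI
pos 15: ACG -> G; peptide=QPGLIG
pos 18: AAG -> Y; peptide=QPGLIGY
pos 21: CUA -> V; peptide=QPGLIGYV
pos 24: UAA -> STOP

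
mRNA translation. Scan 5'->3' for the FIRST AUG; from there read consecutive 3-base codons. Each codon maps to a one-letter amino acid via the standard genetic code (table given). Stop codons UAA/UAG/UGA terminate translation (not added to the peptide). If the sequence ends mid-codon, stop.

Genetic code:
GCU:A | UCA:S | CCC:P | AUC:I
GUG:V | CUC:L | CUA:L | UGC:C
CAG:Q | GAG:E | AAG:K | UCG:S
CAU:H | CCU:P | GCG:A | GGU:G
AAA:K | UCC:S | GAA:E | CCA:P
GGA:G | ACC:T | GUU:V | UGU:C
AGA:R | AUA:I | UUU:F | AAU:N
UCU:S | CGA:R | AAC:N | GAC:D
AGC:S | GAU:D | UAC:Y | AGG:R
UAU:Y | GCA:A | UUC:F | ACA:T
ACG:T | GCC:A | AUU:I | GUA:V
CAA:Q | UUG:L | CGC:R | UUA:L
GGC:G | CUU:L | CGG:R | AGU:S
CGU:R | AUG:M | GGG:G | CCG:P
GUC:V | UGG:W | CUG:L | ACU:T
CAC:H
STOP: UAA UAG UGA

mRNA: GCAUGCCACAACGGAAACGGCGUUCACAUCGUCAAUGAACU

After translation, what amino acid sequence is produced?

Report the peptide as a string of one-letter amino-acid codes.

Answer: MPQRKRRSHRQ

Derivation:
start AUG at pos 2
pos 2: AUG -> M; peptide=M
pos 5: CCA -> P; peptide=MP
pos 8: CAA -> Q; peptide=MPQ
pos 11: CGG -> R; peptide=MPQR
pos 14: AAA -> K; peptide=MPQRK
pos 17: CGG -> R; peptide=MPQRKR
pos 20: CGU -> R; peptide=MPQRKRR
pos 23: UCA -> S; peptide=MPQRKRRS
pos 26: CAU -> H; peptide=MPQRKRRSH
pos 29: CGU -> R; peptide=MPQRKRRSHR
pos 32: CAA -> Q; peptide=MPQRKRRSHRQ
pos 35: UGA -> STOP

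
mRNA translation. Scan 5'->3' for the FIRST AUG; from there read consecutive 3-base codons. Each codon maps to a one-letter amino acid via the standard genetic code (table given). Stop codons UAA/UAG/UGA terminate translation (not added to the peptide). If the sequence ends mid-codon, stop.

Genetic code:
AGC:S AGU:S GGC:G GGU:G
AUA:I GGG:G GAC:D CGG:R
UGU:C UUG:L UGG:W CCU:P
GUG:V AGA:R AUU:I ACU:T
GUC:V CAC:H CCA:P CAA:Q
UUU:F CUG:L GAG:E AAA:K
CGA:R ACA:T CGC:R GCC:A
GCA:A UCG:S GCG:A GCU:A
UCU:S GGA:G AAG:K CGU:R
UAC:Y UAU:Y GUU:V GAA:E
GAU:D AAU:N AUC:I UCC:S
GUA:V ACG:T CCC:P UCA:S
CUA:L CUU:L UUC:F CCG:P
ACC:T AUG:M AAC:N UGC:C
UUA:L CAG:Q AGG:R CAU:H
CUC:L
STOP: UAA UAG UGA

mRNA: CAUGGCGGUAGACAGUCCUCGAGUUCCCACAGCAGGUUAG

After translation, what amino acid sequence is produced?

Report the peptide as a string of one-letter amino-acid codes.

Answer: MAVDSPRVPTAG

Derivation:
start AUG at pos 1
pos 1: AUG -> M; peptide=M
pos 4: GCG -> A; peptide=MA
pos 7: GUA -> V; peptide=MAV
pos 10: GAC -> D; peptide=MAVD
pos 13: AGU -> S; peptide=MAVDS
pos 16: CCU -> P; peptide=MAVDSP
pos 19: CGA -> R; peptide=MAVDSPR
pos 22: GUU -> V; peptide=MAVDSPRV
pos 25: CCC -> P; peptide=MAVDSPRVP
pos 28: ACA -> T; peptide=MAVDSPRVPT
pos 31: GCA -> A; peptide=MAVDSPRVPTA
pos 34: GGU -> G; peptide=MAVDSPRVPTAG
pos 37: UAG -> STOP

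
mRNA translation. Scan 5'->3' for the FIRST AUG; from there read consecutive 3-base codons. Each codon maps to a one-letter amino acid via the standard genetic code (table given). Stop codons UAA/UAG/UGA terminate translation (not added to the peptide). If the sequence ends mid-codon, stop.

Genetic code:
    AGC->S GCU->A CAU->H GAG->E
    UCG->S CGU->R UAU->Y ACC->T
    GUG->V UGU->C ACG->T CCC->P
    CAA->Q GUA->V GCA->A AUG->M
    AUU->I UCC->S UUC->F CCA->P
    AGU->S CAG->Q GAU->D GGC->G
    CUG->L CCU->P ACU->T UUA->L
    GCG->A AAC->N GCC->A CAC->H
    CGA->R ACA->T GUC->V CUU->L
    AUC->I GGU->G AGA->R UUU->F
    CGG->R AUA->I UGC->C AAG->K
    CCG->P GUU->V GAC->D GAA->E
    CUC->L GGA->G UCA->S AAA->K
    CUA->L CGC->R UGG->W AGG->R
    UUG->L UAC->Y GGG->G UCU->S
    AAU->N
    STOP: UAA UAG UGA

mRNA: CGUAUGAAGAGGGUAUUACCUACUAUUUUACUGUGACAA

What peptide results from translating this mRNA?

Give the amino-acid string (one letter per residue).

Answer: MKRVLPTILL

Derivation:
start AUG at pos 3
pos 3: AUG -> M; peptide=M
pos 6: AAG -> K; peptide=MK
pos 9: AGG -> R; peptide=MKR
pos 12: GUA -> V; peptide=MKRV
pos 15: UUA -> L; peptide=MKRVL
pos 18: CCU -> P; peptide=MKRVLP
pos 21: ACU -> T; peptide=MKRVLPT
pos 24: AUU -> I; peptide=MKRVLPTI
pos 27: UUA -> L; peptide=MKRVLPTIL
pos 30: CUG -> L; peptide=MKRVLPTILL
pos 33: UGA -> STOP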